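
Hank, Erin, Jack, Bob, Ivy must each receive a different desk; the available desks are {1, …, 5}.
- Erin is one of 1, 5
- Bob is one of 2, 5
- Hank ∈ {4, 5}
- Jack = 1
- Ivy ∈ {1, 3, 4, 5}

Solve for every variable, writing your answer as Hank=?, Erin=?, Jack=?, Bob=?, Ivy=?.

Hank=4, Erin=5, Jack=1, Bob=2, Ivy=3

Jack has just one choice, so Jack = 1. So Erin, Ivy can't be 1.
Erin's domain is down to {5}, so Erin = 5. So Hank, Bob, Ivy can't be 5.
Bob has just one choice, so Bob = 2.
Hank has just one choice, so Hank = 4. Eliminate 4 elsewhere: Ivy.
Ivy's domain is down to {3}, so Ivy = 3.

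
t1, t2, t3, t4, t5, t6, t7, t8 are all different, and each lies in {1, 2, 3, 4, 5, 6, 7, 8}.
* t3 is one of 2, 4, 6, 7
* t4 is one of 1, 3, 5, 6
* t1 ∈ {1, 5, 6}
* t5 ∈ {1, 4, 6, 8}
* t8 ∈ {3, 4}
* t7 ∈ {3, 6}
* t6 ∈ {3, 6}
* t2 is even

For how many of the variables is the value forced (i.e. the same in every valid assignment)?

4

The 8 variables together cover exactly {1, 2, 3, 4, 5, 6, 7, 8} — 8 values for 8 variables — and 7 appears only in t3's list, so t3 = 7.
The 7 still-open variables together cover exactly {1, 2, 3, 4, 5, 6, 8} — 7 values for 7 variables — and 2 appears only in t2's list, so t2 = 2.
The 6 still-open variables draw from only 6 values {1, 3, 4, 5, 6, 8}, so each is used; only t5 can be 8, hence t5 = 8.
The 5 still-open variables draw from only 5 values {1, 3, 4, 5, 6}, so each is used; only t8 can be 4, hence t8 = 4.
t6 and t7 between them cover only {3, 6} — a naked pair. Remove those values from t1, t4.
Determined: t2=2, t3=7, t5=8, t8=4. The other variables each still have more than one consistent value. That makes 4.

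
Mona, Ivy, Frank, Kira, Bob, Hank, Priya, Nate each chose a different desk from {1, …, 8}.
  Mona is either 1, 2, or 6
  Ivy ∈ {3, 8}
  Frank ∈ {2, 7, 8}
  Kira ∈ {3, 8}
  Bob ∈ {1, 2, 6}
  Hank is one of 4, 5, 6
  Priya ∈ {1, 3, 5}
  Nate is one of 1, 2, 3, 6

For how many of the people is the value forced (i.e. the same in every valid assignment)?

3

The 8 variables draw from only 8 values {1, 2, 3, 4, 5, 6, 7, 8}, so each is used; only Hank can be 4, hence Hank = 4.
Among the 7 still-open variables, 5 fits only Priya (and all 7 values in {1, 2, 3, 5, 6, 7, 8} must be used), so Priya = 5.
Among the 6 still-open variables, 7 fits only Frank (and all 6 values in {1, 2, 3, 6, 7, 8} must be used), so Frank = 7.
The 2 variables Ivy and Kira are confined to {3, 8}, which locks those values in; drop them from Nate.
Determined: Frank=7, Hank=4, Priya=5. The other people each still have more than one consistent value. That makes 3.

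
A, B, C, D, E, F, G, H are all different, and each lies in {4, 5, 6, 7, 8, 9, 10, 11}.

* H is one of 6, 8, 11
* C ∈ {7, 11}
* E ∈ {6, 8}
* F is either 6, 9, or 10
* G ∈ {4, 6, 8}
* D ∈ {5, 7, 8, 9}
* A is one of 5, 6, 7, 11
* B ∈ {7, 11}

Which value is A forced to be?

Among the 8 variables, 4 fits only G (and all 8 values in {4, 5, 6, 7, 8, 9, 10, 11} must be used), so G = 4.
The 7 still-open variables together cover exactly {5, 6, 7, 8, 9, 10, 11} — 7 values for 7 variables — and 10 appears only in F's list, so F = 10.
The 6 still-open variables together cover exactly {5, 6, 7, 8, 9, 11} — 6 values for 6 variables — and 9 appears only in D's list, so D = 9.
Among the 5 still-open variables, 5 fits only A (and all 5 values in {5, 6, 7, 8, 11} must be used), so A = 5.

5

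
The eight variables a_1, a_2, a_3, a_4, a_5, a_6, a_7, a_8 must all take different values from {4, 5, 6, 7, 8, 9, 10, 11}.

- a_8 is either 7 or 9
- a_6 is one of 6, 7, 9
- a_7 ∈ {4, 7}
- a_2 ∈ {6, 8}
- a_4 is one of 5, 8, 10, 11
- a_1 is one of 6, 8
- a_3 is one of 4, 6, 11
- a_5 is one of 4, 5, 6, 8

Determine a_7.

4

Among the 8 variables, 10 fits only a_4 (and all 8 values in {4, 5, 6, 7, 8, 9, 10, 11} must be used), so a_4 = 10.
Among the 7 still-open variables, 5 fits only a_5 (and all 7 values in {4, 5, 6, 7, 8, 9, 11} must be used), so a_5 = 5.
Among the 6 still-open variables, 11 fits only a_3 (and all 6 values in {4, 6, 7, 8, 9, 11} must be used), so a_3 = 11.
The 5 still-open variables together cover exactly {4, 6, 7, 8, 9} — 5 values for 5 variables — and 4 appears only in a_7's list, so a_7 = 4.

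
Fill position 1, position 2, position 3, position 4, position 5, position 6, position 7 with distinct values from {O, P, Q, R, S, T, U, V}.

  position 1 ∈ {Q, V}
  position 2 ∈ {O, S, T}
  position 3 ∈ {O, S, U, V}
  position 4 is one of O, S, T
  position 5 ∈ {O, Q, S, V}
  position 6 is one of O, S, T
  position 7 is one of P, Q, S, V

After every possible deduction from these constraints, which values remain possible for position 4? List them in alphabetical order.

The 7 variables together cover exactly {O, P, Q, S, T, U, V} — 7 values for 7 variables — and P appears only in position 7's list, so position 7 = P.
Among the 6 still-open variables, U fits only position 3 (and all 6 values in {O, Q, S, T, U, V} must be used), so position 3 = U.
position 2, position 4, position 6 between them cover only {O, S, T} — a naked triple. Remove those values from position 5.
No further eliminations apply; position 4 can still be any of O, S, T.

O, S, T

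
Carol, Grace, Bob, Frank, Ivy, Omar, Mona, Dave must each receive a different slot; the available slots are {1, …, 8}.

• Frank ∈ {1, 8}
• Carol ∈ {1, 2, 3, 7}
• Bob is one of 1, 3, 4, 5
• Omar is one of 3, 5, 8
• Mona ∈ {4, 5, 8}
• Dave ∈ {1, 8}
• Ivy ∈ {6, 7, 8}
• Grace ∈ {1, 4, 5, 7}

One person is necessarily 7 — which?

Grace

The 8 variables together cover exactly {1, 2, 3, 4, 5, 6, 7, 8} — 8 values for 8 variables — and 2 appears only in Carol's list, so Carol = 2.
Among the 7 still-open variables, 6 fits only Ivy (and all 7 values in {1, 3, 4, 5, 6, 7, 8} must be used), so Ivy = 6.
The 6 still-open variables draw from only 6 values {1, 3, 4, 5, 7, 8}, so each is used; only Grace can be 7, hence Grace = 7.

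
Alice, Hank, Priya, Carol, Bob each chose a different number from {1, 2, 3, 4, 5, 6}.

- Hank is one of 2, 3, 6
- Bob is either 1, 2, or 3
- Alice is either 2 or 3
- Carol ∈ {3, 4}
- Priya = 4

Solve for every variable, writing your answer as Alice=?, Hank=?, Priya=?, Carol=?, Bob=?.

Priya's domain is down to {4}, so Priya = 4. So Carol can't be 4.
That leaves Carol = 3. Strike 3 from Alice, Hank, Bob.
Alice has just one choice, so Alice = 2. So Hank, Bob can't be 2.
That leaves Hank = 6.
Bob must be 1 (only option left).

Alice=2, Hank=6, Priya=4, Carol=3, Bob=1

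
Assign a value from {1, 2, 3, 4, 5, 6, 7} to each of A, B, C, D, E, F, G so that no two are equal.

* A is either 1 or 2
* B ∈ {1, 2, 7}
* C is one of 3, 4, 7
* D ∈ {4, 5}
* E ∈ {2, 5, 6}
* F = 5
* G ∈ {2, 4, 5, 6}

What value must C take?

3

F's domain is down to {5}, so F = 5. Remove 5 from D, E, G.
D has just one choice, so D = 4. Strike 4 from C, G.
The 5 still-open variables draw from only 5 values {1, 2, 3, 6, 7}, so each is used; only C can be 3, hence C = 3.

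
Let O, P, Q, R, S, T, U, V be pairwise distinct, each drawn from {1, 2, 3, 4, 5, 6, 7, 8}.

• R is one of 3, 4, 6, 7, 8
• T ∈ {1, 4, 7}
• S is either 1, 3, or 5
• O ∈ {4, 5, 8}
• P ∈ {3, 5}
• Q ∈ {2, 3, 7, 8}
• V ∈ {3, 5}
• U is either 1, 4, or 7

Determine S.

Among the 8 variables, 2 fits only Q (and all 8 values in {1, 2, 3, 4, 5, 6, 7, 8} must be used), so Q = 2.
The 7 still-open variables draw from only 7 values {1, 3, 4, 5, 6, 7, 8}, so each is used; only R can be 6, hence R = 6.
Among the 6 still-open variables, 8 fits only O (and all 6 values in {1, 3, 4, 5, 7, 8} must be used), so O = 8.
P and V share exactly the 2 values {3, 5}; by pigeonhole those values go to them, so strike 3, 5 from S.
So S = 1.

1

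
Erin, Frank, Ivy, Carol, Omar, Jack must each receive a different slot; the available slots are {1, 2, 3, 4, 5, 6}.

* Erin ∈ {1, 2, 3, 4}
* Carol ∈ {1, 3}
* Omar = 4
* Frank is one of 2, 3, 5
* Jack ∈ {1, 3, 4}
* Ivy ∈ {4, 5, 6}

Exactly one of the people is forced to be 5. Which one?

Omar has just one choice, so Omar = 4. Strike 4 from Erin, Ivy, Jack.
Among the 5 still-open variables, 6 fits only Ivy (and all 5 values in {1, 2, 3, 5, 6} must be used), so Ivy = 6.
The 4 still-open variables together cover exactly {1, 2, 3, 5} — 4 values for 4 variables — and 5 appears only in Frank's list, so Frank = 5.

Frank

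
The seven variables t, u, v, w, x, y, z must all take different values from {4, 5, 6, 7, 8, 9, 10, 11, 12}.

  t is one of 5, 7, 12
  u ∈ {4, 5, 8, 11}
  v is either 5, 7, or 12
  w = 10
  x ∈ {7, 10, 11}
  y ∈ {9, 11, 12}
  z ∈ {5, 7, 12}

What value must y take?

w must be 10 (only option left). Strike 10 from x.
t, v, z between them cover only {5, 7, 12} — a naked triple. Remove those values from u, x, y.
That leaves x = 11. Remove 11 from u, y.
So y = 9.

9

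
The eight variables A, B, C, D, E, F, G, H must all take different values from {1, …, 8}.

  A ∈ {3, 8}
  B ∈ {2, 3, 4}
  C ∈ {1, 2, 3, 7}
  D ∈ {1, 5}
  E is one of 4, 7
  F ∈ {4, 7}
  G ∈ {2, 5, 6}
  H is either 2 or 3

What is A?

The 8 variables draw from only 8 values {1, 2, 3, 4, 5, 6, 7, 8}, so each is used; only G can be 6, hence G = 6.
Among the 7 still-open variables, 5 fits only D (and all 7 values in {1, 2, 3, 4, 5, 7, 8} must be used), so D = 5.
Among the 6 still-open variables, 1 fits only C (and all 6 values in {1, 2, 3, 4, 7, 8} must be used), so C = 1.
The 5 still-open variables draw from only 5 values {2, 3, 4, 7, 8}, so each is used; only A can be 8, hence A = 8.

8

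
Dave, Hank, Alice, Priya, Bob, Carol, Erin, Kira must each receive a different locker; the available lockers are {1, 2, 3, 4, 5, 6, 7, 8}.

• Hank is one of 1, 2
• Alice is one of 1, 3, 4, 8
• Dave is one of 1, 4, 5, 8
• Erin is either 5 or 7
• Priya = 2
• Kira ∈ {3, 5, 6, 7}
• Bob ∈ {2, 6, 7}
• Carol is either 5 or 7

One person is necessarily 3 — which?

Priya's domain is down to {2}, so Priya = 2. Remove 2 from Hank, Bob.
Hank's domain is down to {1}, so Hank = 1. So Dave, Alice can't be 1.
The 2 variables Carol and Erin are confined to {5, 7}, which locks those values in; drop them from Dave, Bob, Kira.
Bob's domain is down to {6}, so Bob = 6. Eliminate 6 elsewhere: Kira.
So 3 goes to Kira.

Kira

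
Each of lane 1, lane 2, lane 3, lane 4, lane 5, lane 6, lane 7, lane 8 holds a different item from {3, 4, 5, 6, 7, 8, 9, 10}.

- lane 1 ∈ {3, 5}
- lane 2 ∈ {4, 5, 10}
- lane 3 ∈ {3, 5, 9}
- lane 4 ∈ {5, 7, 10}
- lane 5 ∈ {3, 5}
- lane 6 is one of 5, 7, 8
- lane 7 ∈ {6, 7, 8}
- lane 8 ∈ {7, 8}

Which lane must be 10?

lane 4

The 8 variables draw from only 8 values {3, 4, 5, 6, 7, 8, 9, 10}, so each is used; only lane 2 can be 4, hence lane 2 = 4.
Among the 7 still-open variables, 6 fits only lane 7 (and all 7 values in {3, 5, 6, 7, 8, 9, 10} must be used), so lane 7 = 6.
The 6 still-open variables together cover exactly {3, 5, 7, 8, 9, 10} — 6 values for 6 variables — and 9 appears only in lane 3's list, so lane 3 = 9.
The 5 still-open variables together cover exactly {3, 5, 7, 8, 10} — 5 values for 5 variables — and 10 appears only in lane 4's list, so lane 4 = 10.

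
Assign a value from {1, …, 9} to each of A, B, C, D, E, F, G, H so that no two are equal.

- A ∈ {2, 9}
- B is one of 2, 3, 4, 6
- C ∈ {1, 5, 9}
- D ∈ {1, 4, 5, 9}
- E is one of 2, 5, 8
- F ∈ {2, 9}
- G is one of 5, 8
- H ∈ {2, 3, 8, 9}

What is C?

1

The 8 variables draw from only 8 values {1, 2, 3, 4, 5, 6, 8, 9}, so each is used; only B can be 6, hence B = 6.
Among the 7 still-open variables, 3 fits only H (and all 7 values in {1, 2, 3, 4, 5, 8, 9} must be used), so H = 3.
Among the 6 still-open variables, 4 fits only D (and all 6 values in {1, 2, 4, 5, 8, 9} must be used), so D = 4.
The 5 still-open variables draw from only 5 values {1, 2, 5, 8, 9}, so each is used; only C can be 1, hence C = 1.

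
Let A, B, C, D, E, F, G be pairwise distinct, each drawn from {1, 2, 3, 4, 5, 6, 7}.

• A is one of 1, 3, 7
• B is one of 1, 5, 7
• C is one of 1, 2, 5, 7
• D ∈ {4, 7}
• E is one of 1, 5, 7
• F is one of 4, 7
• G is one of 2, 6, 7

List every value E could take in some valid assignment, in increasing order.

1, 5

Among the 7 variables, 3 fits only A (and all 7 values in {1, 2, 3, 4, 5, 6, 7} must be used), so A = 3.
The 6 still-open variables draw from only 6 values {1, 2, 4, 5, 6, 7}, so each is used; only G can be 6, hence G = 6.
The 5 still-open variables draw from only 5 values {1, 2, 4, 5, 7}, so each is used; only C can be 2, hence C = 2.
D and F share exactly the 2 values {4, 7}; by pigeonhole those values go to them, so strike 4, 7 from B, E.
No further eliminations apply; E can still be any of 1, 5.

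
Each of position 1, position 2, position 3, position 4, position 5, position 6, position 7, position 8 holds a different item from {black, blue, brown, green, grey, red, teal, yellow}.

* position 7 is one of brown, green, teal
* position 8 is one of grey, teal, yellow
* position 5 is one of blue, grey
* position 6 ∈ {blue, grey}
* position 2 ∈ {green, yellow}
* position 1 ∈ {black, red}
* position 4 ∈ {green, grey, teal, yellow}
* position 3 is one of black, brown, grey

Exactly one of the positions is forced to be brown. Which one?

The 8 variables together cover exactly {black, blue, brown, green, grey, red, teal, yellow} — 8 values for 8 variables — and red appears only in position 1's list, so position 1 = red.
The 7 still-open variables together cover exactly {black, blue, brown, green, grey, teal, yellow} — 7 values for 7 variables — and black appears only in position 3's list, so position 3 = black.
The 6 still-open variables draw from only 6 values {blue, brown, green, grey, teal, yellow}, so each is used; only position 7 can be brown, hence position 7 = brown.

position 7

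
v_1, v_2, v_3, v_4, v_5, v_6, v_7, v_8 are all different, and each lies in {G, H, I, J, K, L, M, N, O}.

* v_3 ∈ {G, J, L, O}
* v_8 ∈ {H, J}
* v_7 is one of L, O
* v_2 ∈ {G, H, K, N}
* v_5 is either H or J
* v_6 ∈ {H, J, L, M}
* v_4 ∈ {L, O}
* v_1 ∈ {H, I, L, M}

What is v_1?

I

v_4 and v_7 between them cover only {L, O} — a naked pair. Remove those values from v_1, v_3, v_6.
v_5 and v_8 between them cover only {H, J} — a naked pair. Remove those values from v_1, v_2, v_3, v_6.
v_3 must be G (only option left). So v_2 can't be G.
v_6 has just one choice, so v_6 = M. So v_1 can't be M.
So v_1 = I.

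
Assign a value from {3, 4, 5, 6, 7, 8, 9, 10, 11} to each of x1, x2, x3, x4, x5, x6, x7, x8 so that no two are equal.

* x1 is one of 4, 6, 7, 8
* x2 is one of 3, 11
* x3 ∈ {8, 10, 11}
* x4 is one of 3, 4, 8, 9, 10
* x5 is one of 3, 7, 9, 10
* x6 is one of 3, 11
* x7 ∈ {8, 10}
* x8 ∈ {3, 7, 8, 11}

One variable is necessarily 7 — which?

Among the 8 variables, 6 fits only x1 (and all 8 values in {3, 4, 6, 7, 8, 9, 10, 11} must be used), so x1 = 6.
Among the 7 still-open variables, 4 fits only x4 (and all 7 values in {3, 4, 7, 8, 9, 10, 11} must be used), so x4 = 4.
The 6 still-open variables together cover exactly {3, 7, 8, 9, 10, 11} — 6 values for 6 variables — and 9 appears only in x5's list, so x5 = 9.
The 5 still-open variables together cover exactly {3, 7, 8, 10, 11} — 5 values for 5 variables — and 7 appears only in x8's list, so x8 = 7.

x8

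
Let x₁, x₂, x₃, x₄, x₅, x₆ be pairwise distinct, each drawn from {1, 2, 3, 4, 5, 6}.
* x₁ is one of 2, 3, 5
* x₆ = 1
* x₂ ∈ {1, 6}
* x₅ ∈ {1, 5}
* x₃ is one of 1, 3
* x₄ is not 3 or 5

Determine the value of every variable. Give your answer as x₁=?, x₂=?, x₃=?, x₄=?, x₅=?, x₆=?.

x₆'s domain is down to {1}, so x₆ = 1. So x₂, x₃, x₄, x₅ can't be 1.
x₂ has just one choice, so x₂ = 6. Remove 6 from x₄.
x₃ has just one choice, so x₃ = 3. Strike 3 from x₁.
That leaves x₅ = 5. Strike 5 from x₁.
x₁ has just one choice, so x₁ = 2. Remove 2 from x₄.
x₄ has just one choice, so x₄ = 4.

x₁=2, x₂=6, x₃=3, x₄=4, x₅=5, x₆=1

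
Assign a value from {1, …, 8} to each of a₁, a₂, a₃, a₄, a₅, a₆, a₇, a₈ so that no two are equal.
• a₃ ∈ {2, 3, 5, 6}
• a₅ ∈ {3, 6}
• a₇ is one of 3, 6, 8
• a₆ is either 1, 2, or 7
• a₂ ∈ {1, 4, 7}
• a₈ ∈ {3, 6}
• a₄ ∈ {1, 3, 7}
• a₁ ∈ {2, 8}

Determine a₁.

Among the 8 variables, 4 fits only a₂ (and all 8 values in {1, 2, 3, 4, 5, 6, 7, 8} must be used), so a₂ = 4.
Among the 7 still-open variables, 5 fits only a₃ (and all 7 values in {1, 2, 3, 5, 6, 7, 8} must be used), so a₃ = 5.
a₅ and a₈ between them cover only {3, 6} — a naked pair. Remove those values from a₄, a₇.
a₇ has just one choice, so a₇ = 8. Eliminate 8 elsewhere: a₁.
So a₁ = 2.

2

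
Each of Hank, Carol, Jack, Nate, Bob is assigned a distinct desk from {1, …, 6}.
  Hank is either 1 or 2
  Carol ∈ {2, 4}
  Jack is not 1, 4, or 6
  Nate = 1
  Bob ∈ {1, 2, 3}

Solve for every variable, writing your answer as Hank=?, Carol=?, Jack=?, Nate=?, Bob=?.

Hank=2, Carol=4, Jack=5, Nate=1, Bob=3

Nate's domain is down to {1}, so Nate = 1. So Hank, Bob can't be 1.
Hank has just one choice, so Hank = 2. Strike 2 from Carol, Jack, Bob.
Carol has just one choice, so Carol = 4.
That leaves Bob = 3. Eliminate 3 elsewhere: Jack.
That leaves Jack = 5.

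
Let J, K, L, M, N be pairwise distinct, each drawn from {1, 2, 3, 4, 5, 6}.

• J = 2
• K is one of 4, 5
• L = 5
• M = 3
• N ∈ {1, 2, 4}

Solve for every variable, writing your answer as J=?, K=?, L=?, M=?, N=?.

J must be 2 (only option left). Eliminate 2 elsewhere: N.
That leaves L = 5. Eliminate 5 elsewhere: K.
M must be 3 (only option left).
K's domain is down to {4}, so K = 4. Remove 4 from N.
N's domain is down to {1}, so N = 1.

J=2, K=4, L=5, M=3, N=1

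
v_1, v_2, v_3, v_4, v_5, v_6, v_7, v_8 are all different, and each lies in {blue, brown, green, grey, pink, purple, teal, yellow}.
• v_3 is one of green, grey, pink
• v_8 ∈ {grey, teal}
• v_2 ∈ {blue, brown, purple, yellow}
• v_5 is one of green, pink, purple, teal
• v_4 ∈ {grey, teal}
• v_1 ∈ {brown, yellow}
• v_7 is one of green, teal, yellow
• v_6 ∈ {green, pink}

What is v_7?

Among the 8 variables, blue fits only v_2 (and all 8 values in {blue, brown, green, grey, pink, purple, teal, yellow} must be used), so v_2 = blue.
The 7 still-open variables together cover exactly {brown, green, grey, pink, purple, teal, yellow} — 7 values for 7 variables — and brown appears only in v_1's list, so v_1 = brown.
Among the 6 still-open variables, purple fits only v_5 (and all 6 values in {green, grey, pink, purple, teal, yellow} must be used), so v_5 = purple.
Among the 5 still-open variables, yellow fits only v_7 (and all 5 values in {green, grey, pink, teal, yellow} must be used), so v_7 = yellow.

yellow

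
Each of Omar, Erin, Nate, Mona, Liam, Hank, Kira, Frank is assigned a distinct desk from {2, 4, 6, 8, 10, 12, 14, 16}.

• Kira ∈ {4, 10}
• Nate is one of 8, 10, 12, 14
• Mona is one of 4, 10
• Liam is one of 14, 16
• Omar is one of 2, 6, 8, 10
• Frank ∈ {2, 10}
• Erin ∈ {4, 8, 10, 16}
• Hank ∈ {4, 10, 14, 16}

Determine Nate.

The 8 variables draw from only 8 values {2, 4, 6, 8, 10, 12, 14, 16}, so each is used; only Omar can be 6, hence Omar = 6.
The 7 still-open variables together cover exactly {2, 4, 8, 10, 12, 14, 16} — 7 values for 7 variables — and 2 appears only in Frank's list, so Frank = 2.
The 6 still-open variables together cover exactly {4, 8, 10, 12, 14, 16} — 6 values for 6 variables — and 12 appears only in Nate's list, so Nate = 12.

12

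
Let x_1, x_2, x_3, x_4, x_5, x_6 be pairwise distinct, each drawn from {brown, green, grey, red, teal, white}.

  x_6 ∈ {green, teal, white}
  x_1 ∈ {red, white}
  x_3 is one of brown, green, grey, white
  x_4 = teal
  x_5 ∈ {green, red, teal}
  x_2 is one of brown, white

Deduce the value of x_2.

brown

x_4's domain is down to {teal}, so x_4 = teal. So x_5, x_6 can't be teal.
The 5 still-open variables together cover exactly {brown, green, grey, red, white} — 5 values for 5 variables — and grey appears only in x_3's list, so x_3 = grey.
Among the 4 still-open variables, brown fits only x_2 (and all 4 values in {brown, green, red, white} must be used), so x_2 = brown.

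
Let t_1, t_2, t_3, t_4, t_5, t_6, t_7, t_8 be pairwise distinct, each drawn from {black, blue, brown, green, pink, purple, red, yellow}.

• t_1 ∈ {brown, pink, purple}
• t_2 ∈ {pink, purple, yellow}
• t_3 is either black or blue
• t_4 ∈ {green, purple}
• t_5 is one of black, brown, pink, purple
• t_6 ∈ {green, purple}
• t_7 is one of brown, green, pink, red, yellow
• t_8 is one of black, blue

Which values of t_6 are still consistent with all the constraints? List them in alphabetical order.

green, purple

The 8 variables together cover exactly {black, blue, brown, green, pink, purple, red, yellow} — 8 values for 8 variables — and red appears only in t_7's list, so t_7 = red.
The 7 still-open variables together cover exactly {black, blue, brown, green, pink, purple, yellow} — 7 values for 7 variables — and yellow appears only in t_2's list, so t_2 = yellow.
t_3 and t_8 share exactly the 2 values {black, blue}; by pigeonhole those values go to them, so strike black, blue from t_5.
t_4 and t_6 share exactly the 2 values {green, purple}; by pigeonhole those values go to them, so strike green, purple from t_1, t_5.
No further eliminations apply; t_6 can still be any of green, purple.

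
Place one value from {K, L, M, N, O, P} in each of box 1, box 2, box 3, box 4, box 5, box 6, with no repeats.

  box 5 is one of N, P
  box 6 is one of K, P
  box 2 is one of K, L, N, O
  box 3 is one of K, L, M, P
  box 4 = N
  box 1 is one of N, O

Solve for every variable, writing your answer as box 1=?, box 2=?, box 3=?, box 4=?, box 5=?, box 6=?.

box 4 has just one choice, so box 4 = N. Strike N from box 1, box 2, box 5.
box 5 must be P (only option left). Remove P from box 3, box 6.
box 6 has just one choice, so box 6 = K. Remove K from box 2, box 3.
box 1's domain is down to {O}, so box 1 = O. Remove O from box 2.
box 2 has just one choice, so box 2 = L. Strike L from box 3.
box 3 has just one choice, so box 3 = M.

box 1=O, box 2=L, box 3=M, box 4=N, box 5=P, box 6=K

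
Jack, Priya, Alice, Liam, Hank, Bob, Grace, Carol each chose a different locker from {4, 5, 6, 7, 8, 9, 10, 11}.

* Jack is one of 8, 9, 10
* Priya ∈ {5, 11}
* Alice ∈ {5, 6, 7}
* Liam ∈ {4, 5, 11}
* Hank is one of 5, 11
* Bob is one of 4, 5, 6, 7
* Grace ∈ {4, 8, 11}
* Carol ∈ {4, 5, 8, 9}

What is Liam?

The 8 variables together cover exactly {4, 5, 6, 7, 8, 9, 10, 11} — 8 values for 8 variables — and 10 appears only in Jack's list, so Jack = 10.
The 7 still-open variables together cover exactly {4, 5, 6, 7, 8, 9, 11} — 7 values for 7 variables — and 9 appears only in Carol's list, so Carol = 9.
The 6 still-open variables together cover exactly {4, 5, 6, 7, 8, 11} — 6 values for 6 variables — and 8 appears only in Grace's list, so Grace = 8.
The 2 variables Priya and Hank are confined to {5, 11}, which locks those values in; drop them from Alice, Liam, Bob.
So Liam = 4.

4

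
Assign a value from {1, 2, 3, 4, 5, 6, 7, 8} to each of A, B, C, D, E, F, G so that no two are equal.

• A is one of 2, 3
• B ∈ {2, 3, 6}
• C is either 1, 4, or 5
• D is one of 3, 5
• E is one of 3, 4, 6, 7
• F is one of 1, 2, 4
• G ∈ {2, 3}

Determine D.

5

The 7 variables draw from only 7 values {1, 2, 3, 4, 5, 6, 7}, so each is used; only E can be 7, hence E = 7.
The 6 still-open variables together cover exactly {1, 2, 3, 4, 5, 6} — 6 values for 6 variables — and 6 appears only in B's list, so B = 6.
The 2 variables A and G are confined to {2, 3}, which locks those values in; drop them from D, F.
So D = 5.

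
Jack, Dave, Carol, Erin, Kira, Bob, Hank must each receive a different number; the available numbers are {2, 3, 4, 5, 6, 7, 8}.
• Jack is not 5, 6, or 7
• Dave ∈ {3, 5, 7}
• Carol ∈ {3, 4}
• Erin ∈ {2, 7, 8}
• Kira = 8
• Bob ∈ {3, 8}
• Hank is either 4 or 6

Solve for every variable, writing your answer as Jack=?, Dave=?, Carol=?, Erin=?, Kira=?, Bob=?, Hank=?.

Jack=2, Dave=5, Carol=4, Erin=7, Kira=8, Bob=3, Hank=6

Kira has just one choice, so Kira = 8. Strike 8 from Jack, Erin, Bob.
Bob's domain is down to {3}, so Bob = 3. Remove 3 from Jack, Dave, Carol.
Carol's domain is down to {4}, so Carol = 4. Strike 4 from Jack, Hank.
Hank has just one choice, so Hank = 6.
Jack has just one choice, so Jack = 2. Eliminate 2 elsewhere: Erin.
Erin has just one choice, so Erin = 7. Strike 7 from Dave.
Dave must be 5 (only option left).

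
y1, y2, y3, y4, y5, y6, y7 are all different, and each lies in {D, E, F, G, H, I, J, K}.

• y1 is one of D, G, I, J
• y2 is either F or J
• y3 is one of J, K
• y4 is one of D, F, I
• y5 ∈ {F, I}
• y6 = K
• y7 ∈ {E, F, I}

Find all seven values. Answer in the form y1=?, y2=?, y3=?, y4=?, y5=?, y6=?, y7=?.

y1=G, y2=F, y3=J, y4=D, y5=I, y6=K, y7=E

y6 has just one choice, so y6 = K. Strike K from y3.
y3's domain is down to {J}, so y3 = J. So y1, y2 can't be J.
y2 has just one choice, so y2 = F. Strike F from y4, y5, y7.
y5's domain is down to {I}, so y5 = I. So y1, y4, y7 can't be I.
y7's domain is down to {E}, so y7 = E.
y4 must be D (only option left). Eliminate D elsewhere: y1.
y1's domain is down to {G}, so y1 = G.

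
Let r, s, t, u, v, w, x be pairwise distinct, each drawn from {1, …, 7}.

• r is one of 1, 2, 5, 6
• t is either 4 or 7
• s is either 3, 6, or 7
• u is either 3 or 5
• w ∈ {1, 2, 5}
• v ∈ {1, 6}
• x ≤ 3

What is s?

The 7 variables together cover exactly {1, 2, 3, 4, 5, 6, 7} — 7 values for 7 variables — and 4 appears only in t's list, so t = 4.
Among the 6 still-open variables, 7 fits only s (and all 6 values in {1, 2, 3, 5, 6, 7} must be used), so s = 7.

7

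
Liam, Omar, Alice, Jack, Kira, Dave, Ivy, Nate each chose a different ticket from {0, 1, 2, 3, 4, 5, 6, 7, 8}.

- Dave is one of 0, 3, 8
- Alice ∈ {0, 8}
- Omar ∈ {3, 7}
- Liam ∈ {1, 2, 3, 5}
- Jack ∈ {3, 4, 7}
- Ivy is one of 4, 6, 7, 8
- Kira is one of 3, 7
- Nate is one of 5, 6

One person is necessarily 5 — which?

Nate

The 2 variables Omar and Kira are confined to {3, 7}, which locks those values in; drop them from Liam, Jack, Dave, Ivy.
That leaves Jack = 4. So Ivy can't be 4.
Alice and Dave share exactly the 2 values {0, 8}; by pigeonhole those values go to them, so strike 0, 8 from Ivy.
Ivy's domain is down to {6}, so Ivy = 6. Eliminate 6 elsewhere: Nate.
So 5 goes to Nate.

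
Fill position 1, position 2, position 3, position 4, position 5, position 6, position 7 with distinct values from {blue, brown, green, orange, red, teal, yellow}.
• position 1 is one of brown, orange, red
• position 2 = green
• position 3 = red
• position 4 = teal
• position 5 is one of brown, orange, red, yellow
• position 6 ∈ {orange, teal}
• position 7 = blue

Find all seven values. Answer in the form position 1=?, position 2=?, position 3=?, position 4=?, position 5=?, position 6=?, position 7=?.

position 2 has just one choice, so position 2 = green.
position 3 must be red (only option left). Remove red from position 1, position 5.
position 4's domain is down to {teal}, so position 4 = teal. Strike teal from position 6.
position 6 has just one choice, so position 6 = orange. Strike orange from position 1, position 5.
position 7 must be blue (only option left).
position 1 must be brown (only option left). Strike brown from position 5.
position 5 must be yellow (only option left).

position 1=brown, position 2=green, position 3=red, position 4=teal, position 5=yellow, position 6=orange, position 7=blue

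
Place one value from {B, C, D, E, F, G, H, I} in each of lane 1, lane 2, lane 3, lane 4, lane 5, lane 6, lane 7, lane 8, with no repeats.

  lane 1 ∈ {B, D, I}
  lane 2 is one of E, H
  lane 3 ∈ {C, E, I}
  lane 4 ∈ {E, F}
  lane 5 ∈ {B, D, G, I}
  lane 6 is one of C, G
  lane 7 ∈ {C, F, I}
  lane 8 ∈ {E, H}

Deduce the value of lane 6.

G

The 2 variables lane 2 and lane 8 are confined to {E, H}, which locks those values in; drop them from lane 3, lane 4.
lane 4 must be F (only option left). Strike F from lane 7.
lane 3 and lane 7 share exactly the 2 values {C, I}; by pigeonhole those values go to them, so strike C, I from lane 1, lane 5, lane 6.
So lane 6 = G.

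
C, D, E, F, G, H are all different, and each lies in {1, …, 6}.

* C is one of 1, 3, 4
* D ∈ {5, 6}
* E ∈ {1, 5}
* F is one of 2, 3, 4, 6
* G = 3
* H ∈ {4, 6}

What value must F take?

G must be 3 (only option left). Strike 3 from C, F.
Among the 5 still-open variables, 2 fits only F (and all 5 values in {1, 2, 4, 5, 6} must be used), so F = 2.

2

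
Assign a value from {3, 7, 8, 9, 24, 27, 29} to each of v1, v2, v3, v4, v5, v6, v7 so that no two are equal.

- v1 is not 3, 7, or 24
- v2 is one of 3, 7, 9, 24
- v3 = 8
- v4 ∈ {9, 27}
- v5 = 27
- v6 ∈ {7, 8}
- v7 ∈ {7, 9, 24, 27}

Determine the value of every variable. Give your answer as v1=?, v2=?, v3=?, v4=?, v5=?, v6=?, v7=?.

v1=29, v2=3, v3=8, v4=9, v5=27, v6=7, v7=24

v3's domain is down to {8}, so v3 = 8. Remove 8 from v1, v6.
v5 has just one choice, so v5 = 27. Strike 27 from v1, v4, v7.
v6 has just one choice, so v6 = 7. Eliminate 7 elsewhere: v2, v7.
v4 has just one choice, so v4 = 9. Eliminate 9 elsewhere: v1, v2, v7.
v7 must be 24 (only option left). So v2 can't be 24.
v1's domain is down to {29}, so v1 = 29.
v2 must be 3 (only option left).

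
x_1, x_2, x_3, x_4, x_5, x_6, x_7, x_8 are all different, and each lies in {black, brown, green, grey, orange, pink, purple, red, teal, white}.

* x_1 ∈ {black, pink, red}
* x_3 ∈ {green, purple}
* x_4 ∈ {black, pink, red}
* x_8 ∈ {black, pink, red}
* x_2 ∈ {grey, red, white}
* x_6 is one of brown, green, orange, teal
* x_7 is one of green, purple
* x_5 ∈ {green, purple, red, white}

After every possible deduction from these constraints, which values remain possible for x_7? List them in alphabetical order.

The 2 variables x_3 and x_7 are confined to {green, purple}, which locks those values in; drop them from x_5, x_6.
x_1, x_4, x_8 between them cover only {black, pink, red} — a naked triple. Remove those values from x_2, x_5.
That leaves x_5 = white. So x_2 can't be white.
That leaves x_2 = grey.
No further eliminations apply; x_7 can still be any of green, purple.

green, purple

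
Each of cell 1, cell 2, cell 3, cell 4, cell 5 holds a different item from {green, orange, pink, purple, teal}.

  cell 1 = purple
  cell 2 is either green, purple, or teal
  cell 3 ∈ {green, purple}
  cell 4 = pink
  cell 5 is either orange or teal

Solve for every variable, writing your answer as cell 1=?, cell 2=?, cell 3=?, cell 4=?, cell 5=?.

cell 1=purple, cell 2=teal, cell 3=green, cell 4=pink, cell 5=orange

cell 1 must be purple (only option left). Strike purple from cell 2, cell 3.
That leaves cell 3 = green. Eliminate green elsewhere: cell 2.
That leaves cell 4 = pink.
cell 2's domain is down to {teal}, so cell 2 = teal. So cell 5 can't be teal.
cell 5's domain is down to {orange}, so cell 5 = orange.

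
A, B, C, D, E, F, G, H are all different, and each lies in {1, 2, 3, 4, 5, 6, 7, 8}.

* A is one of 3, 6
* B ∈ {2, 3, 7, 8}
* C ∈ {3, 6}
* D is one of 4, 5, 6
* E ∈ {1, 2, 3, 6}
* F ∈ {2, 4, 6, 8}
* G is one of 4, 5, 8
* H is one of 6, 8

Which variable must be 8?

H

The 8 variables draw from only 8 values {1, 2, 3, 4, 5, 6, 7, 8}, so each is used; only E can be 1, hence E = 1.
The 7 still-open variables draw from only 7 values {2, 3, 4, 5, 6, 7, 8}, so each is used; only B can be 7, hence B = 7.
The 6 still-open variables together cover exactly {2, 3, 4, 5, 6, 8} — 6 values for 6 variables — and 2 appears only in F's list, so F = 2.
The 2 variables A and C are confined to {3, 6}, which locks those values in; drop them from D, H.
So 8 goes to H.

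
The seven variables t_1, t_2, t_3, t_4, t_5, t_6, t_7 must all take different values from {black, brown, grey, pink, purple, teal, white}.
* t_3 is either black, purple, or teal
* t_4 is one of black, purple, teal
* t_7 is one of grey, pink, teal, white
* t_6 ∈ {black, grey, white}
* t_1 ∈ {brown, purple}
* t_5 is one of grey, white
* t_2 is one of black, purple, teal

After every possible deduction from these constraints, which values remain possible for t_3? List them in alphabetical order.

The 7 variables draw from only 7 values {black, brown, grey, pink, purple, teal, white}, so each is used; only t_1 can be brown, hence t_1 = brown.
The 6 still-open variables draw from only 6 values {black, grey, pink, purple, teal, white}, so each is used; only t_7 can be pink, hence t_7 = pink.
The 3 variables t_2, t_3, t_4 are confined to {black, purple, teal}, which locks those values in; drop them from t_6.
No further eliminations apply; t_3 can still be any of black, purple, teal.

black, purple, teal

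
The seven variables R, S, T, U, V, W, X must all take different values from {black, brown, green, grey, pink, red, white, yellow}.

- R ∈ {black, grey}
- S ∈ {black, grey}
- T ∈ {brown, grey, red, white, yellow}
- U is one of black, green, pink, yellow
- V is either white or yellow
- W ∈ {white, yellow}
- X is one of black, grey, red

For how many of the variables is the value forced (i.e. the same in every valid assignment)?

R and S share exactly the 2 values {black, grey}; by pigeonhole those values go to them, so strike black, grey from T, U, X.
X must be red (only option left). Remove red from T.
V and W between them cover only {white, yellow} — a naked pair. Remove those values from T, U.
That leaves T = brown.
Determined: T=brown, X=red. The other variables each still have more than one consistent value. That makes 2.

2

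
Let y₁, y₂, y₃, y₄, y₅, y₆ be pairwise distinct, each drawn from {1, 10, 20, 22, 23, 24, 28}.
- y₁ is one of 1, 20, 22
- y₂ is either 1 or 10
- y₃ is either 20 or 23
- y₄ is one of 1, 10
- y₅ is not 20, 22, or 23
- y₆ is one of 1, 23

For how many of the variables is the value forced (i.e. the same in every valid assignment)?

y₂ and y₄ between them cover only {1, 10} — a naked pair. Remove those values from y₁, y₅, y₆.
That leaves y₆ = 23. So y₃ can't be 23.
That leaves y₃ = 20. Eliminate 20 elsewhere: y₁.
That leaves y₁ = 22.
Determined: y₁=22, y₃=20, y₆=23. The other variables each still have more than one consistent value. That makes 3.

3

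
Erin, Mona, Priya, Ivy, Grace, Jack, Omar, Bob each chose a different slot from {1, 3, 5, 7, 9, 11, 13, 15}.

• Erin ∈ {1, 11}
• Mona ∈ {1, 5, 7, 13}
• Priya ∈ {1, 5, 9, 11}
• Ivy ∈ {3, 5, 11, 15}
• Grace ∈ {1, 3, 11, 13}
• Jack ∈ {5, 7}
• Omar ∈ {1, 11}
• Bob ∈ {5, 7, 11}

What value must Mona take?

13

The 8 variables together cover exactly {1, 3, 5, 7, 9, 11, 13, 15} — 8 values for 8 variables — and 9 appears only in Priya's list, so Priya = 9.
The 7 still-open variables together cover exactly {1, 3, 5, 7, 11, 13, 15} — 7 values for 7 variables — and 15 appears only in Ivy's list, so Ivy = 15.
Among the 6 still-open variables, 3 fits only Grace (and all 6 values in {1, 3, 5, 7, 11, 13} must be used), so Grace = 3.
The 5 still-open variables draw from only 5 values {1, 5, 7, 11, 13}, so each is used; only Mona can be 13, hence Mona = 13.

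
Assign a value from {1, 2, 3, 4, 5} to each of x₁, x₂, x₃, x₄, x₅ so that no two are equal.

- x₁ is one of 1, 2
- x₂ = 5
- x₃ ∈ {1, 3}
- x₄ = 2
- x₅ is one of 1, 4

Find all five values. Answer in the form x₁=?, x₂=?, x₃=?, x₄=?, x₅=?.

x₁=1, x₂=5, x₃=3, x₄=2, x₅=4

x₂ must be 5 (only option left).
x₄ has just one choice, so x₄ = 2. So x₁ can't be 2.
x₁ has just one choice, so x₁ = 1. Remove 1 from x₃, x₅.
That leaves x₃ = 3.
That leaves x₅ = 4.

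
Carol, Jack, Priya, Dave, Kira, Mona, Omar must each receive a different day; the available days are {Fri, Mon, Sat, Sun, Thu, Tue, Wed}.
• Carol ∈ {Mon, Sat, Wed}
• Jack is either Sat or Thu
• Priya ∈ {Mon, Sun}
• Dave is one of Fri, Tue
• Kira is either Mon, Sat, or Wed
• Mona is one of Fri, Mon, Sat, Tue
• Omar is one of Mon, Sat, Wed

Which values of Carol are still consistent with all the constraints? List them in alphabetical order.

Mon, Sat, Wed

The 7 variables draw from only 7 values {Fri, Mon, Sat, Sun, Thu, Tue, Wed}, so each is used; only Priya can be Sun, hence Priya = Sun.
The 6 still-open variables draw from only 6 values {Fri, Mon, Sat, Thu, Tue, Wed}, so each is used; only Jack can be Thu, hence Jack = Thu.
Carol, Kira, Omar between them cover only {Mon, Sat, Wed} — a naked triple. Remove those values from Mona.
No further eliminations apply; Carol can still be any of Mon, Sat, Wed.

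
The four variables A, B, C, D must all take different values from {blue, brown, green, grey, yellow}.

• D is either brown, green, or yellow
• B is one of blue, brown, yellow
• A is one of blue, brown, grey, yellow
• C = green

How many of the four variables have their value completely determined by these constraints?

C has just one choice, so C = green. Eliminate green elsewhere: D.
Determined: C=green. The other variables each still have more than one consistent value. That makes 1.

1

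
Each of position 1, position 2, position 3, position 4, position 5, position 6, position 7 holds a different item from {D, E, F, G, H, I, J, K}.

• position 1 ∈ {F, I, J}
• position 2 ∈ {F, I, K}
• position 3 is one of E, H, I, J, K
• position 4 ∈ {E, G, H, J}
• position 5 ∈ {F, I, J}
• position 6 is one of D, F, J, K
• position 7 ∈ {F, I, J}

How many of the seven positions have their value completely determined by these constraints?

position 1, position 5, position 7 between them cover only {F, I, J} — a naked triple. Remove those values from position 2, position 3, position 4, position 6.
That leaves position 2 = K. Remove K from position 3, position 6.
position 6 must be D (only option left).
Determined: position 2=K, position 6=D. The other positions each still have more than one consistent value. That makes 2.

2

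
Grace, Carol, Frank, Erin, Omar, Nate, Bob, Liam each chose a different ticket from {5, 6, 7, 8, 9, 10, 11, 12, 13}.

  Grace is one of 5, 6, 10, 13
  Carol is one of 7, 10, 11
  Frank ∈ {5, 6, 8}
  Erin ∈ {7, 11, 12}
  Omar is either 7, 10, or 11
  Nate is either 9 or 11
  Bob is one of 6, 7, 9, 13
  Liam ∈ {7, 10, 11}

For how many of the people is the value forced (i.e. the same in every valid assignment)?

Carol, Omar, Liam share exactly the 3 values {7, 10, 11}; by pigeonhole those values go to them, so strike 7, 10, 11 from Grace, Erin, Nate, Bob.
Erin's domain is down to {12}, so Erin = 12.
That leaves Nate = 9. Eliminate 9 elsewhere: Bob.
Determined: Erin=12, Nate=9. The other people each still have more than one consistent value. That makes 2.

2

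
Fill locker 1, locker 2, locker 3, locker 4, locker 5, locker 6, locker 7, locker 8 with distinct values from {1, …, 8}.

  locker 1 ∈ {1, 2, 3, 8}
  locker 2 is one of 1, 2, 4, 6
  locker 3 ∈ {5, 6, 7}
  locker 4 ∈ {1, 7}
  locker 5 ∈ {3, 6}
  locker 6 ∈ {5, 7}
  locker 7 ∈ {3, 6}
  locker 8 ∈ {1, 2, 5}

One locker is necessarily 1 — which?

The 8 variables together cover exactly {1, 2, 3, 4, 5, 6, 7, 8} — 8 values for 8 variables — and 4 appears only in locker 2's list, so locker 2 = 4.
Among the 7 still-open variables, 8 fits only locker 1 (and all 7 values in {1, 2, 3, 5, 6, 7, 8} must be used), so locker 1 = 8.
Among the 6 still-open variables, 2 fits only locker 8 (and all 6 values in {1, 2, 3, 5, 6, 7} must be used), so locker 8 = 2.
The 5 still-open variables draw from only 5 values {1, 3, 5, 6, 7}, so each is used; only locker 4 can be 1, hence locker 4 = 1.

locker 4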